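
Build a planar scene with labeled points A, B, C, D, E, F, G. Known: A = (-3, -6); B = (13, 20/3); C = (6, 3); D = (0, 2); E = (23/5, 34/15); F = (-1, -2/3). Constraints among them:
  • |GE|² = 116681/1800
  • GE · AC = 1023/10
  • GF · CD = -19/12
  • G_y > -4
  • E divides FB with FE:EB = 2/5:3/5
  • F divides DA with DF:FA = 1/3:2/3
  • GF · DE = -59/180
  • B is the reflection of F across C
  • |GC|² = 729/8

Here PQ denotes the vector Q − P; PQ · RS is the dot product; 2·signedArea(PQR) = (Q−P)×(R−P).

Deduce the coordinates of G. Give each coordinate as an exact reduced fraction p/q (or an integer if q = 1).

1. G_x = -3/4  [GF · DE = -59/180 ∩ GE · AC = 1023/10]
2. G_y = -15/4  [GF · DE = -59/180 ∩ GE · AC = 1023/10]
   → G = (-3/4, -15/4)

G = (-3/4, -15/4)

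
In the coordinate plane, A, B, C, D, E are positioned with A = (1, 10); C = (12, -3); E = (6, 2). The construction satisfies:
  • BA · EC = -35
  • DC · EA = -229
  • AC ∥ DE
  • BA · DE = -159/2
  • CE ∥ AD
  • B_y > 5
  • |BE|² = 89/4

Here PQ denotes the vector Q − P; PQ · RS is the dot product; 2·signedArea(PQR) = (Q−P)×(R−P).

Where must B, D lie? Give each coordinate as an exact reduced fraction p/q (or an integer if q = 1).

B = (7/2, 6)
D = (-5, 15)

1. B_x = 7/2  [line -6·x + 5·y + -9 = 0 ∩ |BE|² = 89/4]
2. B_y = 6  [line -6·x + 5·y + -9 = 0 ∩ |BE|² = 89/4]
   → B = (7/2, 6)
3. D_x = -5  [BA · DE = -159/2 ∩ AC ∥ DE]
4. D_y = 15  [BA · DE = -159/2 ∩ AC ∥ DE]
   → D = (-5, 15)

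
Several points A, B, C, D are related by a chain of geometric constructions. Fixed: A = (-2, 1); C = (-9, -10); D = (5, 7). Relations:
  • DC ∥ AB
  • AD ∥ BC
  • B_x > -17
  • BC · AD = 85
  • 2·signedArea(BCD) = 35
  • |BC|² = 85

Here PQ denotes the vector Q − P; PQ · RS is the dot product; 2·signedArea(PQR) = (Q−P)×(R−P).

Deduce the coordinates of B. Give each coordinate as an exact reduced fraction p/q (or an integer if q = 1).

B = (-16, -16)

1. B_x = -16  [AD ∥ BC ∩ DC ∥ AB]
2. B_y = -16  [AD ∥ BC ∩ DC ∥ AB]
   → B = (-16, -16)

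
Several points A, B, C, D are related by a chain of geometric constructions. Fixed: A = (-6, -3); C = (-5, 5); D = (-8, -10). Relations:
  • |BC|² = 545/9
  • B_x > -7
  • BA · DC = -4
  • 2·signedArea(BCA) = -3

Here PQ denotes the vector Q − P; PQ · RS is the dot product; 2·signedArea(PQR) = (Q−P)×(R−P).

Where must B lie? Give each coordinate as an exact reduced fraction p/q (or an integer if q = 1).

B = (-19/3, -8/3)

1. B_x = -19/3  [BA · DC = -4 ∩ 2·signedArea(BCA) = -3]
2. B_y = -8/3  [BA · DC = -4 ∩ 2·signedArea(BCA) = -3]
   → B = (-19/3, -8/3)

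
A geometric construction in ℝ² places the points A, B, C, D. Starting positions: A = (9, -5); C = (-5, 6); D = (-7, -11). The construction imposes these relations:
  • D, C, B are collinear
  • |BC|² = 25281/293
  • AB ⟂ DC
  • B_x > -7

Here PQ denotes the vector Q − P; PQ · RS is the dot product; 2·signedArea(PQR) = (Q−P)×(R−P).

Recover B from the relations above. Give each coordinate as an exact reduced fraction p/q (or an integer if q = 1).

B = (-1783/293, -945/293)

1. B_x = -1783/293  [D, C, B are collinear ∩ AB ⟂ DC]
2. B_y = -945/293  [D, C, B are collinear ∩ AB ⟂ DC]
   → B = (-1783/293, -945/293)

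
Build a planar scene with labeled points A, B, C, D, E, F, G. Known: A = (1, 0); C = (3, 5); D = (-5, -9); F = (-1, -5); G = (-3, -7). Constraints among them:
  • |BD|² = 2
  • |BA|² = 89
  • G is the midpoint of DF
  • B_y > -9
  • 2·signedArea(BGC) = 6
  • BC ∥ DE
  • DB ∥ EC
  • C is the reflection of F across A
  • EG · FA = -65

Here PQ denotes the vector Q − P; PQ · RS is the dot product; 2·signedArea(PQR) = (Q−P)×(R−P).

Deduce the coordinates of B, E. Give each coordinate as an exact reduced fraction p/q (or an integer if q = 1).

B = (-4, -8)
E = (2, 4)

1. B_x = -4  [line -12·x + 6·y + 0 = 0 ∩ |BD|² = 2]
2. B_y = -8  [line -12·x + 6·y + 0 = 0 ∩ |BD|² = 2]
   → B = (-4, -8)
3. E_x = 2  [DB ∥ EC ∩ BC ∥ DE]
4. E_y = 4  [DB ∥ EC ∩ BC ∥ DE]
   → E = (2, 4)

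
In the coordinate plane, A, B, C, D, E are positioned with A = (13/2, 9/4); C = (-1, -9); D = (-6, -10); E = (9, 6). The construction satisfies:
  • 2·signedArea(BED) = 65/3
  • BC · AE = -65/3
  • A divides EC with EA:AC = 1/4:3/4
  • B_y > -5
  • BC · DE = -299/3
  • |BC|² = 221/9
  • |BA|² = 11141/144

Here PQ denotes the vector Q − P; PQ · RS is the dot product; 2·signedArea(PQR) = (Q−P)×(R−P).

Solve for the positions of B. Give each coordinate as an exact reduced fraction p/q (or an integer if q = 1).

B = (2/3, -13/3)

1. B_x = 2/3  [BC · DE = -299/3 ∩ BC · AE = -65/3]
2. B_y = -13/3  [BC · DE = -299/3 ∩ BC · AE = -65/3]
   → B = (2/3, -13/3)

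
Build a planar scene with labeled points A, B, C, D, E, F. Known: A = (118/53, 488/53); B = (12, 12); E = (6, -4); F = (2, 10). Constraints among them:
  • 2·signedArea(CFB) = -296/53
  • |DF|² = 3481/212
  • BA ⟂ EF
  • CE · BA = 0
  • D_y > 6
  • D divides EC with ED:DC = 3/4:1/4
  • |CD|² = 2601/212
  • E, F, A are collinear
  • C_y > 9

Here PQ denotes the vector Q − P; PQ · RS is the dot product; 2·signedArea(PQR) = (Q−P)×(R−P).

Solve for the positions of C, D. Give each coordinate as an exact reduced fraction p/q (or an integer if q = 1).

1. C_x = 114/53  [CE · BA = 0 ∩ 2·signedArea(CFB) = -296/53]
2. C_y = 502/53  [CE · BA = 0 ∩ 2·signedArea(CFB) = -296/53]
   → C = (114/53, 502/53)
3. D_x = 165/53  [D divides EC with ED:DC = 3/4:1/4]
4. D_y = 647/106  [D divides EC with ED:DC = 3/4:1/4]
   → D = (165/53, 647/106)

C = (114/53, 502/53)
D = (165/53, 647/106)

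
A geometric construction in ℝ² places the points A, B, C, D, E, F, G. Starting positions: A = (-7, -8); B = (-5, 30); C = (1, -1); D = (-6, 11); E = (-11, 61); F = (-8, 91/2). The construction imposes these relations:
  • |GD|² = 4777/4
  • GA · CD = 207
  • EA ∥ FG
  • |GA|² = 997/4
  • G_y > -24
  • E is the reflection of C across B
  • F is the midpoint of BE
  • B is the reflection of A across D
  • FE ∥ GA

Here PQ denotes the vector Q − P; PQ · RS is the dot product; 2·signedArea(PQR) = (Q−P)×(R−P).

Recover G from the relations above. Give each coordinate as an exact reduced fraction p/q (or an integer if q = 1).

1. G_x = -4  [FE ∥ GA ∩ EA ∥ FG]
2. G_y = -47/2  [FE ∥ GA ∩ EA ∥ FG]
   → G = (-4, -47/2)

G = (-4, -47/2)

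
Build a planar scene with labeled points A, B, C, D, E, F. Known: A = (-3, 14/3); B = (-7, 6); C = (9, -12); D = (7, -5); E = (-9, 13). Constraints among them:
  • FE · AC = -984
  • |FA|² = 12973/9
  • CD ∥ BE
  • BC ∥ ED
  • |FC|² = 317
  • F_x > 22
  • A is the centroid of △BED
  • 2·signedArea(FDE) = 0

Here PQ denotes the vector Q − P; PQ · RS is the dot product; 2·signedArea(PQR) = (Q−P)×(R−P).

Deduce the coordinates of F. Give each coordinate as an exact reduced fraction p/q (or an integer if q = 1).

1. F_x = 23  [2·signedArea(FDE) = 0 ∩ FE · AC = -984]
2. F_y = -23  [2·signedArea(FDE) = 0 ∩ FE · AC = -984]
   → F = (23, -23)

F = (23, -23)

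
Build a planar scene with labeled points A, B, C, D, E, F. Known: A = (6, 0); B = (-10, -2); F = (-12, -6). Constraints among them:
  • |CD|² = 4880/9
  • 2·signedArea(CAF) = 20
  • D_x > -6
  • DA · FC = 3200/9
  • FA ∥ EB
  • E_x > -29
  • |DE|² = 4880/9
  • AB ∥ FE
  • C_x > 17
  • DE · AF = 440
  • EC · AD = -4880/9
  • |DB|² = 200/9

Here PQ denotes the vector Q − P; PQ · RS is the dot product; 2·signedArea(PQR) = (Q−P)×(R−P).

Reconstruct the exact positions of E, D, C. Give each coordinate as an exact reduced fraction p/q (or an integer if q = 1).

C = (52/3, 8/3)
D = (-16/3, -8/3)
E = (-28, -8)

1. E_x = -28  [FA ∥ EB ∩ AB ∥ FE]
2. E_y = -8  [FA ∥ EB ∩ AB ∥ FE]
   → E = (-28, -8)
3. D_x = -16/3  [line 18·x + 6·y + 112 = 0 ∩ |DB|² = 200/9]
4. D_y = -8/3  [line 18·x + 6·y + 112 = 0 ∩ |DB|² = 200/9]
   → D = (-16/3, -8/3)
5. C_x = 52/3  [2·signedArea(CAF) = 20 ∩ DA · FC = 3200/9]
6. C_y = 8/3  [2·signedArea(CAF) = 20 ∩ DA · FC = 3200/9]
   → C = (52/3, 8/3)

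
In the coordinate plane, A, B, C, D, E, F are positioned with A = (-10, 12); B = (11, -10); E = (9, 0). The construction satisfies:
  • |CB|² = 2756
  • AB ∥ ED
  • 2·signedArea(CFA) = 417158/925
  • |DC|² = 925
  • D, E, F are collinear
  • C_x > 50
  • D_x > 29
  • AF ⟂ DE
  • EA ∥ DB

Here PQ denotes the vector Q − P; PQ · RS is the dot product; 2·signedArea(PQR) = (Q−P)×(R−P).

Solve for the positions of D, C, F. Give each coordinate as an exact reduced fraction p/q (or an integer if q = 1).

1. D_x = 30  [EA ∥ DB ∩ AB ∥ ED]
2. D_y = -22  [EA ∥ DB ∩ AB ∥ ED]
   → D = (30, -22)
3. F_x = -5598/925  [D, E, F are collinear ∩ AF ⟂ DE]
4. F_y = 14586/925  [D, E, F are collinear ∩ AF ⟂ DE]
   → F = (-5598/925, 14586/925)
5. C_x = 51  [line 3486/925·x + -3652/925·y + -338474/925 = 0 ∩ |CB|² = 2756]
6. C_y = -44  [line 3486/925·x + -3652/925·y + -338474/925 = 0 ∩ |CB|² = 2756]
   → C = (51, -44)

C = (51, -44)
D = (30, -22)
F = (-5598/925, 14586/925)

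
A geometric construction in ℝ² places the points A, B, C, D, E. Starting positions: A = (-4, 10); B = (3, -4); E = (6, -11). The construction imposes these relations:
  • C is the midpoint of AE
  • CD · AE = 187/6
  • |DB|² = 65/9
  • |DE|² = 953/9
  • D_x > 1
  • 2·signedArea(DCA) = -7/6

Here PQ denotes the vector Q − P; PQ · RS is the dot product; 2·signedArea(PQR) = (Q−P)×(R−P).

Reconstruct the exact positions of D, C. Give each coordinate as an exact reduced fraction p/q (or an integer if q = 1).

1. C_x = 1  [C is the midpoint of AE]
2. C_y = -1/2  [C is the midpoint of AE]
   → C = (1, -1/2)
3. D_x = 5/3  [2·signedArea(DCA) = -7/6 ∩ CD · AE = 187/6]
4. D_y = -5/3  [2·signedArea(DCA) = -7/6 ∩ CD · AE = 187/6]
   → D = (5/3, -5/3)

C = (1, -1/2)
D = (5/3, -5/3)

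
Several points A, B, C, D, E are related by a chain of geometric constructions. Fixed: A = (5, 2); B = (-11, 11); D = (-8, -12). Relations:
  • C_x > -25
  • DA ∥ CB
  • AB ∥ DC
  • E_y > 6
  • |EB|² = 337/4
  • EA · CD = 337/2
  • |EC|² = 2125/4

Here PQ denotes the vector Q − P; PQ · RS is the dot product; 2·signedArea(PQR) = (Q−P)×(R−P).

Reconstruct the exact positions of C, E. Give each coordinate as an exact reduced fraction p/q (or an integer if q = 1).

1. C_x = -24  [DA ∥ CB ∩ AB ∥ DC]
2. C_y = -3  [DA ∥ CB ∩ AB ∥ DC]
   → C = (-24, -3)
3. E_x = -3  [line -16·x + 9·y + -213/2 = 0 ∩ |EC|² = 2125/4]
4. E_y = 13/2  [line -16·x + 9·y + -213/2 = 0 ∩ |EC|² = 2125/4]
   → E = (-3, 13/2)

C = (-24, -3)
E = (-3, 13/2)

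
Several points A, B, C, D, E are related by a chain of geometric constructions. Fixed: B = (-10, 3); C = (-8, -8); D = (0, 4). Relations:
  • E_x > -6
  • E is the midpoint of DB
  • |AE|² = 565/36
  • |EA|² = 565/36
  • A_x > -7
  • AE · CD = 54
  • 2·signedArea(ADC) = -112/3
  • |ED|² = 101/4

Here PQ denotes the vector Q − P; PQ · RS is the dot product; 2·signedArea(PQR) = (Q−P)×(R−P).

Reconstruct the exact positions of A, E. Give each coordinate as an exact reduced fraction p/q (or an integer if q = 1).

1. E_x = -5  [E is the midpoint of DB]
2. E_y = 7/2  [E is the midpoint of DB]
   → E = (-5, 7/2)
3. A_x = -6  [AE · CD = 54 ∩ 2·signedArea(ADC) = -112/3]
4. A_y = -1/3  [AE · CD = 54 ∩ 2·signedArea(ADC) = -112/3]
   → A = (-6, -1/3)

A = (-6, -1/3)
E = (-5, 7/2)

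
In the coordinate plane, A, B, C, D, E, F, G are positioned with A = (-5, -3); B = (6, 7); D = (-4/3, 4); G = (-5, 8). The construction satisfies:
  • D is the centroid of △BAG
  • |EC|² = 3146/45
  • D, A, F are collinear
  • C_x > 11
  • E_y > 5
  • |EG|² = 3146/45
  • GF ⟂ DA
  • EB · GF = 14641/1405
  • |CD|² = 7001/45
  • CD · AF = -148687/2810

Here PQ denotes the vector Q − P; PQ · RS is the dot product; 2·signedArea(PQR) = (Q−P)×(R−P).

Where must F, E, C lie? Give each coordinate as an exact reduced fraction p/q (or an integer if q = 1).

C = (167/15, 18/5)
E = (46/15, 29/5)
F = (-269/562, 3165/562)

1. F_x = -269/562  [D, A, F are collinear ∩ GF ⟂ DA]
2. F_y = 3165/562  [D, A, F are collinear ∩ GF ⟂ DA]
   → F = (-269/562, 3165/562)
3. E_x = 46/15  [line -2541/562·x + 1331/562·y + 363/2810 = 0 ∩ |EG|² = 3146/45]
4. E_y = 29/5  [line -2541/562·x + 1331/562·y + 363/2810 = 0 ∩ |EG|² = 3146/45]
   → E = (46/15, 29/5)
5. C_x = 167/15  [line -2541/562·x + -4851/562·y + 228767/2810 = 0 ∩ |CD|² = 7001/45]
6. C_y = 18/5  [line -2541/562·x + -4851/562·y + 228767/2810 = 0 ∩ |CD|² = 7001/45]
   → C = (167/15, 18/5)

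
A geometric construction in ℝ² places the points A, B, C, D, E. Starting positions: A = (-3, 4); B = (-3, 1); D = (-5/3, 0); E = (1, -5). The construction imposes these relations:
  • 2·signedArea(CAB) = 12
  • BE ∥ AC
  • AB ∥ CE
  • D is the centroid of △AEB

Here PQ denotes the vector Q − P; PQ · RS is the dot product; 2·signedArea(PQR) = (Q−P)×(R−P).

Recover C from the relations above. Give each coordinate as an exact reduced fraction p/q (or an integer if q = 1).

C = (1, -2)

1. C_x = 1  [AB ∥ CE ∩ BE ∥ AC]
2. C_y = -2  [AB ∥ CE ∩ BE ∥ AC]
   → C = (1, -2)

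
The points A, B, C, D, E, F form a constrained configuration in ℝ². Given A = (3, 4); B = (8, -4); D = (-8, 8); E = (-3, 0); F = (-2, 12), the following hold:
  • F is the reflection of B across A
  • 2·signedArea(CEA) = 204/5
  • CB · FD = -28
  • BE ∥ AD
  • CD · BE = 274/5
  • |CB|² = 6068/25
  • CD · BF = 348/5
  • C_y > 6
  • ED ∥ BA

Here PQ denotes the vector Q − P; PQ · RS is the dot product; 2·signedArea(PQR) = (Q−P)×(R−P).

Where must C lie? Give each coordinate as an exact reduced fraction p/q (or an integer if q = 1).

1. C_x = -18/5  [CD · BF = 348/5 ∩ CB · FD = -28]
2. C_y = 32/5  [CD · BF = 348/5 ∩ CB · FD = -28]
   → C = (-18/5, 32/5)

C = (-18/5, 32/5)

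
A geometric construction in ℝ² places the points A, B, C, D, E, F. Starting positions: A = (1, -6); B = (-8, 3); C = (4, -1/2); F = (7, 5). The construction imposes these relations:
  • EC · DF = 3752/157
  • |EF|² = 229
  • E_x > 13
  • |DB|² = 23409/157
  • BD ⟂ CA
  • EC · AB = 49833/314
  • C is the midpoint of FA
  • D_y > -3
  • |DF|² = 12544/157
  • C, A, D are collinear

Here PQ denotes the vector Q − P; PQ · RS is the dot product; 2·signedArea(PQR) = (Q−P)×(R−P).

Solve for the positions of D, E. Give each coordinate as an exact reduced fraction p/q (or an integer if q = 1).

1. D_x = 427/157  [C, A, D are collinear ∩ BD ⟂ CA]
2. D_y = -447/157  [C, A, D are collinear ∩ BD ⟂ CA]
   → D = (427/157, -447/157)
3. E_x = 2110/157  [EC · AB = 49833/314 ∩ EC · DF = 3752/157]
4. E_y = -1365/157  [EC · AB = 49833/314 ∩ EC · DF = 3752/157]
   → E = (2110/157, -1365/157)

D = (427/157, -447/157)
E = (2110/157, -1365/157)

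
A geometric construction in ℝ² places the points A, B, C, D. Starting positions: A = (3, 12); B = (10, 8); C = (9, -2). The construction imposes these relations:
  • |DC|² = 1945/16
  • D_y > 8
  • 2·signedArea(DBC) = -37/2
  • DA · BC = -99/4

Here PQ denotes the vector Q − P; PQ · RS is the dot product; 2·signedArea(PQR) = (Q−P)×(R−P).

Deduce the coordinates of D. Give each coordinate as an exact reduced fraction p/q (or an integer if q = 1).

D = (33/4, 9)

1. D_x = 33/4  [DA · BC = -99/4 ∩ 2·signedArea(DBC) = -37/2]
2. D_y = 9  [DA · BC = -99/4 ∩ 2·signedArea(DBC) = -37/2]
   → D = (33/4, 9)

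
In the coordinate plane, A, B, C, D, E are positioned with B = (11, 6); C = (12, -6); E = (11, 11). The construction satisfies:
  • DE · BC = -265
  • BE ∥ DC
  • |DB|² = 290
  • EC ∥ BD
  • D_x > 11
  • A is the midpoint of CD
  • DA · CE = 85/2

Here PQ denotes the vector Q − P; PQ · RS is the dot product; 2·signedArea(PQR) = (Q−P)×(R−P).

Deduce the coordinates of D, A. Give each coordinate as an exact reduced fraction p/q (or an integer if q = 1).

A = (12, -17/2)
D = (12, -11)

1. D_x = 12  [BE ∥ DC ∩ EC ∥ BD]
2. D_y = -11  [BE ∥ DC ∩ EC ∥ BD]
   → D = (12, -11)
3. A_x = 12  [A is the midpoint of CD]
4. A_y = -17/2  [A is the midpoint of CD]
   → A = (12, -17/2)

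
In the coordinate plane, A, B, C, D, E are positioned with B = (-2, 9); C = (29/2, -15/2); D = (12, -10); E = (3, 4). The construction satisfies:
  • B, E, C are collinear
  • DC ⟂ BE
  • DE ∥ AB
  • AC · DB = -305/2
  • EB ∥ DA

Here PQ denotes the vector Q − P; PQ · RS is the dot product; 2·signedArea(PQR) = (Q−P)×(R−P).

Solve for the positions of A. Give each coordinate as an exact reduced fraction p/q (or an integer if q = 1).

A = (7, -5)

1. A_x = 7  [DE ∥ AB ∩ EB ∥ DA]
2. A_y = -5  [DE ∥ AB ∩ EB ∥ DA]
   → A = (7, -5)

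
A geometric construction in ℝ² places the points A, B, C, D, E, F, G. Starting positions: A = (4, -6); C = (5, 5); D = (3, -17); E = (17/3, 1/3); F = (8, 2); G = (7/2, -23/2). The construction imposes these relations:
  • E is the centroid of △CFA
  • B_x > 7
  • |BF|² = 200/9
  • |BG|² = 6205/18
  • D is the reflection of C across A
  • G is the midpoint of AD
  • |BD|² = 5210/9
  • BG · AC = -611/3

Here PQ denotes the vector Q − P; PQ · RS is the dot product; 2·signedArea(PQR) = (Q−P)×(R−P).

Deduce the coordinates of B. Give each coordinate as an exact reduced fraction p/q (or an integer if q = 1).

1. B_x = 22/3  [line -1·x + -11·y + 242/3 = 0 ∩ |BG|² = 6205/18]
2. B_y = 20/3  [line -1·x + -11·y + 242/3 = 0 ∩ |BG|² = 6205/18]
   → B = (22/3, 20/3)

B = (22/3, 20/3)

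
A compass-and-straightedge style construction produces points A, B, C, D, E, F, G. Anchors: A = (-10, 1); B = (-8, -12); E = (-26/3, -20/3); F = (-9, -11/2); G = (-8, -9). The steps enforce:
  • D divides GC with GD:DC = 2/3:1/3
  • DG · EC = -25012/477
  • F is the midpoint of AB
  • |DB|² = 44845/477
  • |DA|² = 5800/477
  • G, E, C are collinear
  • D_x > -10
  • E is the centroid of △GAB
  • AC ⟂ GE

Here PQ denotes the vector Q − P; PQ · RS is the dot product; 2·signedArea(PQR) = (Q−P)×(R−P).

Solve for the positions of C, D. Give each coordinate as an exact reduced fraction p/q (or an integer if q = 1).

1. C_x = -572/53  [G, E, C are collinear ∩ AC ⟂ GE]
2. C_y = 41/53  [G, E, C are collinear ∩ AC ⟂ GE]
   → C = (-572/53, 41/53)
3. D_x = -1568/159  [D divides GC with GD:DC = 2/3:1/3]
4. D_y = -395/159  [D divides GC with GD:DC = 2/3:1/3]
   → D = (-1568/159, -395/159)

C = (-572/53, 41/53)
D = (-1568/159, -395/159)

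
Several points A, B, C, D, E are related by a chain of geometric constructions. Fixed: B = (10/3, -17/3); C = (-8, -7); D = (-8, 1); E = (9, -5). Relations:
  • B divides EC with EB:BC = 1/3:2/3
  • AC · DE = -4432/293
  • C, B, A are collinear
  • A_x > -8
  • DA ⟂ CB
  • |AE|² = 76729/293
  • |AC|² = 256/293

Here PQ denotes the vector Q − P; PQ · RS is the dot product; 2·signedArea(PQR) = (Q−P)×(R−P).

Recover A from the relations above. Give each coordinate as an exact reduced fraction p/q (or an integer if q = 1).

A = (-2072/293, -2019/293)

1. A_x = -2072/293  [C, B, A are collinear ∩ DA ⟂ CB]
2. A_y = -2019/293  [C, B, A are collinear ∩ DA ⟂ CB]
   → A = (-2072/293, -2019/293)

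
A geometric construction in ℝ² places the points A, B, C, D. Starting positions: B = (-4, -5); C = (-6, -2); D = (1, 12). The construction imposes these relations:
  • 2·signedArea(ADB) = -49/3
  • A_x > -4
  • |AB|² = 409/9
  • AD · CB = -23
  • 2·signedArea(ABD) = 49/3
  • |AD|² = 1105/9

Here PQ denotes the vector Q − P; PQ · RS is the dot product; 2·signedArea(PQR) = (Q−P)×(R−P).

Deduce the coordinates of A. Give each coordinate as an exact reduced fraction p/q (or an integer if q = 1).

1. A_x = -3  [2·signedArea(ADB) = -49/3 ∩ AD · CB = -23]
2. A_y = 5/3  [2·signedArea(ADB) = -49/3 ∩ AD · CB = -23]
   → A = (-3, 5/3)

A = (-3, 5/3)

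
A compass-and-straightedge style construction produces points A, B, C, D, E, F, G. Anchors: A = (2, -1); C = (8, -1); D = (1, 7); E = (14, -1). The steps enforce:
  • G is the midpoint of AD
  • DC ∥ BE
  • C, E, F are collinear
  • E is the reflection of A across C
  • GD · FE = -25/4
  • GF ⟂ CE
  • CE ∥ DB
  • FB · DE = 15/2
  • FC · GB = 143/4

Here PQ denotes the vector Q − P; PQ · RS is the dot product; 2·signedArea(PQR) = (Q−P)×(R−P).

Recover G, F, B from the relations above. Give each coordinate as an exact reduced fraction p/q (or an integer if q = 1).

B = (7, 7)
F = (3/2, -1)
G = (3/2, 3)

1. G_x = 3/2  [G is the midpoint of AD]
2. G_y = 3  [G is the midpoint of AD]
   → G = (3/2, 3)
3. F_x = 3/2  [C, E, F are collinear ∩ GF ⟂ CE]
4. F_y = -1  [C, E, F are collinear ∩ GF ⟂ CE]
   → F = (3/2, -1)
5. B_x = 7  [DC ∥ BE ∩ CE ∥ DB]
6. B_y = 7  [DC ∥ BE ∩ CE ∥ DB]
   → B = (7, 7)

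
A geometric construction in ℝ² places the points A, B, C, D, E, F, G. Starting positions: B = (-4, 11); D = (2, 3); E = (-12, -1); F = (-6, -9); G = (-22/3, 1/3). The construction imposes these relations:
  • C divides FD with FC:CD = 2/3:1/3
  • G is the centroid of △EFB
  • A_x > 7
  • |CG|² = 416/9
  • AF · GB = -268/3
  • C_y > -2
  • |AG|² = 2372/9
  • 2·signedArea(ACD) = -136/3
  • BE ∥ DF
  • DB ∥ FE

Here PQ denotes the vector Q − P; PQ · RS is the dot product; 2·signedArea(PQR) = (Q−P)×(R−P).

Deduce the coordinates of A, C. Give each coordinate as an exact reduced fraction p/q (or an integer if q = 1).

A = (8, -5)
C = (-2/3, -1)

1. A_x = 8  [line -10/3·x + -32/3·y + -80/3 = 0 ∩ |AG|² = 2372/9]
2. A_y = -5  [line -10/3·x + -32/3·y + -80/3 = 0 ∩ |AG|² = 2372/9]
   → A = (8, -5)
3. C_x = -2/3  [2·signedArea(ACD) = -136/3 ∩ C divides FD with FC:CD = 2/3:1/3]
4. C_y = -1  [2·signedArea(ACD) = -136/3 ∩ C divides FD with FC:CD = 2/3:1/3]
   → C = (-2/3, -1)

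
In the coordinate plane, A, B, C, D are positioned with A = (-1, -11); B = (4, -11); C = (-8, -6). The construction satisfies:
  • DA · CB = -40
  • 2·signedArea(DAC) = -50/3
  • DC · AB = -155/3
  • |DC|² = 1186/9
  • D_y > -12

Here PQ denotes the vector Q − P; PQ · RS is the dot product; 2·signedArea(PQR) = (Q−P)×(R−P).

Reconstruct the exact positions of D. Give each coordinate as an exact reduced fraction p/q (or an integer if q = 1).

1. D_x = 7/3  [DC · AB = -155/3 ∩ DA · CB = -40]
2. D_y = -11  [DC · AB = -155/3 ∩ DA · CB = -40]
   → D = (7/3, -11)

D = (7/3, -11)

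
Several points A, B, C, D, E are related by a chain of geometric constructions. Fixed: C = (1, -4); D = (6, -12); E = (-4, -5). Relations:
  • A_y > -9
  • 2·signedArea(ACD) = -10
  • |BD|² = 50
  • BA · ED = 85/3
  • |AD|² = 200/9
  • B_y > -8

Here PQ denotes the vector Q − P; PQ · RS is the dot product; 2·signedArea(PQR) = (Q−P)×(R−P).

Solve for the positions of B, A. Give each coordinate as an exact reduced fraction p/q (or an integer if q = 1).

A = (8/3, -26/3)
B = (1, -7)

1. A_x = 8/3  [line 8·x + 5·y + 22 = 0 ∩ |AD|² = 200/9]
2. A_y = -26/3  [line 8·x + 5·y + 22 = 0 ∩ |AD|² = 200/9]
   → A = (8/3, -26/3)
3. B_x = 1  [line -10·x + 7·y + 59 = 0 ∩ |BD|² = 50]
4. B_y = -7  [line -10·x + 7·y + 59 = 0 ∩ |BD|² = 50]
   → B = (1, -7)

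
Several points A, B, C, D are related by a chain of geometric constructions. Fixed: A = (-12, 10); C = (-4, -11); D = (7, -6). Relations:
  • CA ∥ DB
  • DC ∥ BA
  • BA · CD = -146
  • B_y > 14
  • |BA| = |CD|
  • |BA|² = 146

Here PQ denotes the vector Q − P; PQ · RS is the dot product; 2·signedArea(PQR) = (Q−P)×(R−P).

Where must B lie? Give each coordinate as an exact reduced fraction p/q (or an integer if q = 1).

1. B_x = -1  [DC ∥ BA ∩ CA ∥ DB]
2. B_y = 15  [DC ∥ BA ∩ CA ∥ DB]
   → B = (-1, 15)

B = (-1, 15)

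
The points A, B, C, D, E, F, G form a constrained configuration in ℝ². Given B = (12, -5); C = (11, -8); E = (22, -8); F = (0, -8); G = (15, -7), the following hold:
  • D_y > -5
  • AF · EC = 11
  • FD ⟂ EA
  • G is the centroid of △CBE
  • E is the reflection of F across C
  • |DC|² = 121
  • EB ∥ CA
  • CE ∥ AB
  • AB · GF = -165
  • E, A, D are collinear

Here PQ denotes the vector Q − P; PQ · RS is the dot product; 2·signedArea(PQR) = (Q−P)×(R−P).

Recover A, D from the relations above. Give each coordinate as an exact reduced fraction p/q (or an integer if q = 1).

1. A_x = 1  [CE ∥ AB ∩ EB ∥ CA]
2. A_y = -5  [CE ∥ AB ∩ EB ∥ CA]
   → A = (1, -5)
3. D_x = 11/25  [E, A, D are collinear ∩ FD ⟂ EA]
4. D_y = -123/25  [E, A, D are collinear ∩ FD ⟂ EA]
   → D = (11/25, -123/25)

A = (1, -5)
D = (11/25, -123/25)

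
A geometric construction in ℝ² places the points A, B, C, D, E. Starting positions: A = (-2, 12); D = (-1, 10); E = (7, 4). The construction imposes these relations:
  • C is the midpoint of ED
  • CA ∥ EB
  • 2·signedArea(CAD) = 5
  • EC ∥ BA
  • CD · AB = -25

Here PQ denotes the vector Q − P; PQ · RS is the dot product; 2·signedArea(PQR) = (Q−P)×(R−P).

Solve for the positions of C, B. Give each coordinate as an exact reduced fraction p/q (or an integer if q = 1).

B = (2, 9)
C = (3, 7)

1. C_x = 3  [C is the midpoint of ED]
2. C_y = 7  [C is the midpoint of ED]
   → C = (3, 7)
3. B_x = 2  [EC ∥ BA ∩ CA ∥ EB]
4. B_y = 9  [EC ∥ BA ∩ CA ∥ EB]
   → B = (2, 9)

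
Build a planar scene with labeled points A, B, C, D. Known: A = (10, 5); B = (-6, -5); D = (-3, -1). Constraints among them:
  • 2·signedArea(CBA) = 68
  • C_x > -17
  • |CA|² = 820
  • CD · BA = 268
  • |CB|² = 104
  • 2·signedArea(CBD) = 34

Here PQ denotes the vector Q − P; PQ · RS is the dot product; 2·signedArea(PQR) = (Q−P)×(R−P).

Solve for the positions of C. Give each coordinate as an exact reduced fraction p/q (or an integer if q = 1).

C = (-16, -7)

1. C_x = -16  [2·signedArea(CBD) = 34 ∩ 2·signedArea(CBA) = 68]
2. C_y = -7  [2·signedArea(CBD) = 34 ∩ 2·signedArea(CBA) = 68]
   → C = (-16, -7)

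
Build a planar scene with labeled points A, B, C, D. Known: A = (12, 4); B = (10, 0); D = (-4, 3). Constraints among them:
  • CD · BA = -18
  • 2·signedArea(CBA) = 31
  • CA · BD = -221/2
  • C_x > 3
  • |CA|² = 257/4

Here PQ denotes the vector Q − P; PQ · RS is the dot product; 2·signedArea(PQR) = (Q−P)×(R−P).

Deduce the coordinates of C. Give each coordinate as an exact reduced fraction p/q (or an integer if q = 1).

1. C_x = 4  [2·signedArea(CBA) = 31 ∩ CD · BA = -18]
2. C_y = 7/2  [2·signedArea(CBA) = 31 ∩ CD · BA = -18]
   → C = (4, 7/2)

C = (4, 7/2)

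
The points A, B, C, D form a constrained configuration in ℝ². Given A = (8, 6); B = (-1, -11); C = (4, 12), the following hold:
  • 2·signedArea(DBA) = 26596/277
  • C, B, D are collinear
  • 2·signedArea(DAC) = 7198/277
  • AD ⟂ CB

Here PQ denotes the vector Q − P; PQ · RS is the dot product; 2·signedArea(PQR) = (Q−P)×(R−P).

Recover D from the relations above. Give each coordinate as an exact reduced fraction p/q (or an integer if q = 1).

D = (813/277, 1967/277)

1. D_x = 813/277  [C, B, D are collinear ∩ AD ⟂ CB]
2. D_y = 1967/277  [C, B, D are collinear ∩ AD ⟂ CB]
   → D = (813/277, 1967/277)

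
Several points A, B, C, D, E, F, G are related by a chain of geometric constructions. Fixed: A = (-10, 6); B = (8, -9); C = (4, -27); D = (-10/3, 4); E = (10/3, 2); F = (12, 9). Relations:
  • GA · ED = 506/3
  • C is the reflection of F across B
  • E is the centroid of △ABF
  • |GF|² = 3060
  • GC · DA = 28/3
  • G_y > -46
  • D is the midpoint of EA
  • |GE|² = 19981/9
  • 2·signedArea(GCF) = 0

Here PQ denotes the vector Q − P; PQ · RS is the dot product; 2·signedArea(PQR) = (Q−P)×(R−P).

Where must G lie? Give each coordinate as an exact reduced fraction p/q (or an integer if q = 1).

1. G_x = 0  [2·signedArea(GCF) = 0 ∩ GC · DA = 28/3]
2. G_y = -45  [2·signedArea(GCF) = 0 ∩ GC · DA = 28/3]
   → G = (0, -45)

G = (0, -45)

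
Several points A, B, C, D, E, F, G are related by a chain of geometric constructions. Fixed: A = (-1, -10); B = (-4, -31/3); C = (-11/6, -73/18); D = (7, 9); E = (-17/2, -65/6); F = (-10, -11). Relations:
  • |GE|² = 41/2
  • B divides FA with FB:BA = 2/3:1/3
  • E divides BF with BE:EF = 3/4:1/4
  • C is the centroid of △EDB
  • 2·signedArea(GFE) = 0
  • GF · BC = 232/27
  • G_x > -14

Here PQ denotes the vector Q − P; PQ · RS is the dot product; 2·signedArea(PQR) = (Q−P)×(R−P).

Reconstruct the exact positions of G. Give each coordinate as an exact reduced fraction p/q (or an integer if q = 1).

1. G_x = -13  [2·signedArea(GFE) = 0 ∩ GF · BC = 232/27]
2. G_y = -34/3  [2·signedArea(GFE) = 0 ∩ GF · BC = 232/27]
   → G = (-13, -34/3)

G = (-13, -34/3)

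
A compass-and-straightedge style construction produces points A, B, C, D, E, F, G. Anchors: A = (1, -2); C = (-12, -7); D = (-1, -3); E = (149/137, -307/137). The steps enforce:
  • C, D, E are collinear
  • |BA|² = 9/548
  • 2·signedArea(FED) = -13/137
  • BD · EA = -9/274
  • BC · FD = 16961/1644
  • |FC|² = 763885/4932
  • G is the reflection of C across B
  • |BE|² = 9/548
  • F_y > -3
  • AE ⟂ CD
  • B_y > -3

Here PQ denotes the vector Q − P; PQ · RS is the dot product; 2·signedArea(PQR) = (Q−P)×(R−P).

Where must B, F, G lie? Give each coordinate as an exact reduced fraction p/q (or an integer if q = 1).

B = (143/137, -581/274)
F = (-131/411, -2225/822)
G = (1930/137, 378/137)

1. B_x = 143/137  [line 12/137·x + -33/137·y + -165/274 = 0 ∩ |BE|² = 9/548]
2. B_y = -581/274  [line 12/137·x + -33/137·y + -165/274 = 0 ∩ |BE|² = 9/548]
   → B = (143/137, -581/274)
3. F_x = -131/411  [2·signedArea(FED) = -13/137 ∩ BC · FD = 16961/1644]
4. F_y = -2225/822  [2·signedArea(FED) = -13/137 ∩ BC · FD = 16961/1644]
   → F = (-131/411, -2225/822)
5. G_x = 1930/137  [G is the reflection of C across B]
6. G_y = 378/137  [G is the reflection of C across B]
   → G = (1930/137, 378/137)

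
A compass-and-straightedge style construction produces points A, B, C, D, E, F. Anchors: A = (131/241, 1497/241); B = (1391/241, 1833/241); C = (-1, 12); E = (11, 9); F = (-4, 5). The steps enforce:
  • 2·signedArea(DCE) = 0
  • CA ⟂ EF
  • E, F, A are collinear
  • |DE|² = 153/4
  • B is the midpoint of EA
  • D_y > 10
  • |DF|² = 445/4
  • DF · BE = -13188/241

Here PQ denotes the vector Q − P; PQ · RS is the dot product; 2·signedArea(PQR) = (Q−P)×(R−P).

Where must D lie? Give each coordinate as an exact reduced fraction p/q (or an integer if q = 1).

1. D_x = 5  [2·signedArea(DCE) = 0 ∩ DF · BE = -13188/241]
2. D_y = 21/2  [2·signedArea(DCE) = 0 ∩ DF · BE = -13188/241]
   → D = (5, 21/2)

D = (5, 21/2)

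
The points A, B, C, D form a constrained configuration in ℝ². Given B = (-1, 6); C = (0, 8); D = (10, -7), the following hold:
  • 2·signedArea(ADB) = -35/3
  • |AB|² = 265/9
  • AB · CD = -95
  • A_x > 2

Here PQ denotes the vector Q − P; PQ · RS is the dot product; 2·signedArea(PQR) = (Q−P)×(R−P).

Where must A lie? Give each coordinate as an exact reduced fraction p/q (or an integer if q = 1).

A = (3, 7/3)

1. A_x = 3  [2·signedArea(ADB) = -35/3 ∩ AB · CD = -95]
2. A_y = 7/3  [2·signedArea(ADB) = -35/3 ∩ AB · CD = -95]
   → A = (3, 7/3)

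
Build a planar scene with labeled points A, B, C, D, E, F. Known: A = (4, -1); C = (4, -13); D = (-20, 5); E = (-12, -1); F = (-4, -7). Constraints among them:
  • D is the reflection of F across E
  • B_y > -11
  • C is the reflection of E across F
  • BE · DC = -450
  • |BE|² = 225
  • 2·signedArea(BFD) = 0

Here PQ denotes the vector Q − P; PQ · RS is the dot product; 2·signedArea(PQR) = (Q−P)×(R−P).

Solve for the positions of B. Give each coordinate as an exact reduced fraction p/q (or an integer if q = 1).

B = (0, -10)

1. B_x = 0  [2·signedArea(BFD) = 0 ∩ BE · DC = -450]
2. B_y = -10  [2·signedArea(BFD) = 0 ∩ BE · DC = -450]
   → B = (0, -10)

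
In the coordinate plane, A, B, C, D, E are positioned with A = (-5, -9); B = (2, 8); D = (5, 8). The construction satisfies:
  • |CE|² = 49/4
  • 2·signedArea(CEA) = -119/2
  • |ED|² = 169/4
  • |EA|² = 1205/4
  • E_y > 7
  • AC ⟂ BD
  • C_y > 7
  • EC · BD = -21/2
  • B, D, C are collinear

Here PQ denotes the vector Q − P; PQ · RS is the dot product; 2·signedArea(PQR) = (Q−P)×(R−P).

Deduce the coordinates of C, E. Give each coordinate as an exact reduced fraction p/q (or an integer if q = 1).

C = (-5, 8)
E = (-3/2, 8)

1. C_x = -5  [B, D, C are collinear ∩ AC ⟂ BD]
2. C_y = 8  [B, D, C are collinear ∩ AC ⟂ BD]
   → C = (-5, 8)
3. E_x = -3/2  [EC · BD = -21/2]
4. E_y = 8  [|EA|² = 1205/4]
   → E = (-3/2, 8)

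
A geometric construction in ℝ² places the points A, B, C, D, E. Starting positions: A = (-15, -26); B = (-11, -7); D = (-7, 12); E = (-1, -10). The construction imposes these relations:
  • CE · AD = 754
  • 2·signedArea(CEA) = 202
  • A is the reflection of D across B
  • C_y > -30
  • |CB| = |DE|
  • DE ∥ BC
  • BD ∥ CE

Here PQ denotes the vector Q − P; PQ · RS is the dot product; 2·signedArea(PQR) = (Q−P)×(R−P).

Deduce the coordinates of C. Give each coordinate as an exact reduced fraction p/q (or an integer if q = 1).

C = (-5, -29)

1. C_x = -5  [BD ∥ CE ∩ DE ∥ BC]
2. C_y = -29  [BD ∥ CE ∩ DE ∥ BC]
   → C = (-5, -29)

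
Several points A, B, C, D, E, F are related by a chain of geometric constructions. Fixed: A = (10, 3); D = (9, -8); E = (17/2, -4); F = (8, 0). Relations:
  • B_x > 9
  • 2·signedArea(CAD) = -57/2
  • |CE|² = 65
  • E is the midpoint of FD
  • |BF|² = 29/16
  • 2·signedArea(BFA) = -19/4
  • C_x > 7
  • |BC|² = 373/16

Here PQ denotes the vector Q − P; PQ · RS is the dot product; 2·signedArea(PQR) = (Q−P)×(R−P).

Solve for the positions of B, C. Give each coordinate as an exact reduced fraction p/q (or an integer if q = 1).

1. B_x = 37/4  [line -3·x + 2·y + 115/4 = 0 ∩ |BF|² = 29/16]
2. B_y = -1/2  [line -3·x + 2·y + 115/4 = 0 ∩ |BF|² = 29/16]
   → B = (37/4, -1/2)
3. C_x = 15/2  [line 11·x + -1·y + -157/2 = 0 ∩ |BC|² = 373/16]
4. C_y = 4  [line 11·x + -1·y + -157/2 = 0 ∩ |BC|² = 373/16]
   → C = (15/2, 4)

B = (37/4, -1/2)
C = (15/2, 4)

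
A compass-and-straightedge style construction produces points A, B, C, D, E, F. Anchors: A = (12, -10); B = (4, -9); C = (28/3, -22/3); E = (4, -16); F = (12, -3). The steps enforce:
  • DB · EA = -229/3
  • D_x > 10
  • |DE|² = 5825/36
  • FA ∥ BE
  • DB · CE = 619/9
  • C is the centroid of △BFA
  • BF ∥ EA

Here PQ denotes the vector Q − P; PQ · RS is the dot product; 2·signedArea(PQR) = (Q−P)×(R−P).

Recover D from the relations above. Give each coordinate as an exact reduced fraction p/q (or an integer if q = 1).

D = (32/3, -31/6)

1. D_x = 32/3  [DB · CE = 619/9 ∩ DB · EA = -229/3]
2. D_y = -31/6  [DB · CE = 619/9 ∩ DB · EA = -229/3]
   → D = (32/3, -31/6)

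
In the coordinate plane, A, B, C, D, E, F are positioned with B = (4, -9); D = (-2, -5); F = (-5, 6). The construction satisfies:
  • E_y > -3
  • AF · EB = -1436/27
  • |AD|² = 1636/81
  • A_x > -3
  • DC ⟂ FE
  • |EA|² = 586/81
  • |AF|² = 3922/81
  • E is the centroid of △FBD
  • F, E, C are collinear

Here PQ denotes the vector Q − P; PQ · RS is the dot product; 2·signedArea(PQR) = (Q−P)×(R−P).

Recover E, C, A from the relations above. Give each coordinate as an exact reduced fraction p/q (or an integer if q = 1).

A = (-8/3, -5/9)
C = (-59/205, -863/205)
E = (-1, -8/3)

1. E_x = -1  [E is the centroid of △FBD]
2. E_y = -8/3  [E is the centroid of △FBD]
   → E = (-1, -8/3)
3. C_x = -59/205  [F, E, C are collinear ∩ DC ⟂ FE]
4. C_y = -863/205  [F, E, C are collinear ∩ DC ⟂ FE]
   → C = (-59/205, -863/205)
5. A_x = -8/3  [line -5·x + 19/3·y + -265/27 = 0 ∩ |AD|² = 1636/81]
6. A_y = -5/9  [line -5·x + 19/3·y + -265/27 = 0 ∩ |AD|² = 1636/81]
   → A = (-8/3, -5/9)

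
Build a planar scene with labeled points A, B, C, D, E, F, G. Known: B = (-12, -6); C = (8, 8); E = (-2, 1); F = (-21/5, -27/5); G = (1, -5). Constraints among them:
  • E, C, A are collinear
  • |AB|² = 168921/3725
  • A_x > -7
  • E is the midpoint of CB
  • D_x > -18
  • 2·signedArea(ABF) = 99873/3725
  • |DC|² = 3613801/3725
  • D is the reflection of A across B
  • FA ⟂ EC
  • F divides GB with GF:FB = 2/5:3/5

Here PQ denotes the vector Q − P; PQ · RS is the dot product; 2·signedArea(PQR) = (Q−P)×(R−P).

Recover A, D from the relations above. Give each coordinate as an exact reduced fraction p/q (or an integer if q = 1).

1. A_x = -966/149  [E, C, A are collinear ∩ FA ⟂ EC]
2. A_y = -1593/745  [E, C, A are collinear ∩ FA ⟂ EC]
   → A = (-966/149, -1593/745)
3. D_x = -2610/149  [D is the reflection of A across B]
4. D_y = -7347/745  [D is the reflection of A across B]
   → D = (-2610/149, -7347/745)

A = (-966/149, -1593/745)
D = (-2610/149, -7347/745)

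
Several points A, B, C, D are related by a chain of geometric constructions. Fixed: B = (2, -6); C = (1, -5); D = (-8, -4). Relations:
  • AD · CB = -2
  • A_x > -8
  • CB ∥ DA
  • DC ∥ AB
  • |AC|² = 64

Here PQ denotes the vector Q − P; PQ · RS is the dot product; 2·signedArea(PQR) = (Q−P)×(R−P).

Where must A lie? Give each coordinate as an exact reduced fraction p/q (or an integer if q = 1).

A = (-7, -5)

1. A_x = -7  [DC ∥ AB ∩ CB ∥ DA]
2. A_y = -5  [DC ∥ AB ∩ CB ∥ DA]
   → A = (-7, -5)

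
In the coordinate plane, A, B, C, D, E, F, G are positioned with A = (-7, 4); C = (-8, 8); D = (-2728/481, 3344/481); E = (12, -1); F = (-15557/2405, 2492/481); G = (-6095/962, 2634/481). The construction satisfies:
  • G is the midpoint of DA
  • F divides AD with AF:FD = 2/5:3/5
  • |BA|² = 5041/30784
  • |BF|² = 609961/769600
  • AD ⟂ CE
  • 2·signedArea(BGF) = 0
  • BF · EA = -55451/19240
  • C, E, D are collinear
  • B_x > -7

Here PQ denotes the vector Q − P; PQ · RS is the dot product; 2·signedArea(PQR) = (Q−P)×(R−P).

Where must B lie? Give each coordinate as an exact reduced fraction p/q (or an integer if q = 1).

B = (-26297/3848, 4203/962)

1. B_x = -26297/3848  [2·signedArea(BGF) = 0 ∩ BF · EA = -55451/19240]
2. B_y = 4203/962  [2·signedArea(BGF) = 0 ∩ BF · EA = -55451/19240]
   → B = (-26297/3848, 4203/962)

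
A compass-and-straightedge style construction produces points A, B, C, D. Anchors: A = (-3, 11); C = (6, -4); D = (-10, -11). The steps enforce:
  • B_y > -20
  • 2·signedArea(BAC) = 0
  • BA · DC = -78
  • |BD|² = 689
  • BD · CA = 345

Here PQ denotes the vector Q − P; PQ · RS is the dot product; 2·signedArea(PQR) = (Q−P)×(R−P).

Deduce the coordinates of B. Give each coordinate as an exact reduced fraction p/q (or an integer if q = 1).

1. B_x = 15  [2·signedArea(BAC) = 0 ∩ BD · CA = 345]
2. B_y = -19  [2·signedArea(BAC) = 0 ∩ BD · CA = 345]
   → B = (15, -19)

B = (15, -19)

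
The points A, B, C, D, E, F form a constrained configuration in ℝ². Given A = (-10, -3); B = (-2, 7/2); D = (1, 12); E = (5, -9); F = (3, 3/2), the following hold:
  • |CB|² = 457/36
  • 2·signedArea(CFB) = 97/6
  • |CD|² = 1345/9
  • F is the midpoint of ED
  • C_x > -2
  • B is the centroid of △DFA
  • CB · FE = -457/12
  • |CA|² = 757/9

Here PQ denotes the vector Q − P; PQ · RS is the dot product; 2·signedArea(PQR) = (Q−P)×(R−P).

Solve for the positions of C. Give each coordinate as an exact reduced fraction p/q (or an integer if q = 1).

1. C_x = -4/3  [2·signedArea(CFB) = 97/6 ∩ CB · FE = -457/12]
2. C_y = 0  [2·signedArea(CFB) = 97/6 ∩ CB · FE = -457/12]
   → C = (-4/3, 0)

C = (-4/3, 0)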